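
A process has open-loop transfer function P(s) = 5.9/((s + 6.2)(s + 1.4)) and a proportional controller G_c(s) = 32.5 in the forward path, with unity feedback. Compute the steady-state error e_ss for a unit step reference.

0.0433

The loop is type 0. Static position error constant K_pos = G_c(0)·P(0) = 32.5·0.6797 = 22.09.
Steady-state error to a unit step: e_ss = 1/(1+K_pos) = 1/23.09 = 0.0433.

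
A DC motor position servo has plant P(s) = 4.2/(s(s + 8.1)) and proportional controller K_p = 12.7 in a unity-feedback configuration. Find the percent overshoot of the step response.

From 1 + K_pP(s) = 0: s² + 8.1s + 53.34 = 0 ⇒ ω_n = 7.303, ζ = 0.5545.
%OS = 100·exp(−πζ/√(1−ζ²)) = 100·exp(−π·0.5545/√0.6925) = 12.3%.

12.3%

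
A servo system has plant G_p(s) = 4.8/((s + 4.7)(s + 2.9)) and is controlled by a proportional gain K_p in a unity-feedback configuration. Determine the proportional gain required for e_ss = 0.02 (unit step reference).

For a type-0 loop with proportional control, e_ss = 1/(1 + K_p·G_p(0)).
G_p(0) = 0.3522. Require 1/(1 + K_p·0.3522) = 0.02, so 1 + 0.3522·K_p = 50.
K_p = (50 − 1)/0.3522 = 139.

K_p = 139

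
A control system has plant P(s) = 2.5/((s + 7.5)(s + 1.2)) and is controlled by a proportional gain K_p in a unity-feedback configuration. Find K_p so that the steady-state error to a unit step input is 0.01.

K_p = 356

For a type-0 loop with proportional control, e_ss = 1/(1 + K_p·P(0)).
P(0) = 0.2778. Require 1/(1 + K_p·0.2778) = 0.01, so 1 + 0.2778·K_p = 100.
K_p = (100 − 1)/0.2778 = 356.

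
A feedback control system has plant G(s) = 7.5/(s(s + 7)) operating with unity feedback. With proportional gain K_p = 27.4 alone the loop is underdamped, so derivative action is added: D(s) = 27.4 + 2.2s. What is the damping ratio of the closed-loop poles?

ζ = 0.82

Forward path: (27.4 + 2.2s)·7.5/(s(s+7)). The closed-loop characteristic equation is s² + (7 + 7.5·2.2)s + 7.5·27.4 = 0.
That is s² + 23.5s + 205.5 = 0, so ω_n = 14.34 rad/s and ζ = 23.5/(2·14.34) = 0.8197.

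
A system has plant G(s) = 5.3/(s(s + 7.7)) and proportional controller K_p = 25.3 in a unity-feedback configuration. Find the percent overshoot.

33%

Closed-loop characteristic equation: s² + 7.7s + 134.1 = 0, so ω_n = 11.58 rad/s and ζ = 7.7/(2·11.58) = 0.3325.
%OS = 100·exp(−πζ/√(1−ζ²)) = 100·exp(−π·0.3325/√0.8895) = 33%.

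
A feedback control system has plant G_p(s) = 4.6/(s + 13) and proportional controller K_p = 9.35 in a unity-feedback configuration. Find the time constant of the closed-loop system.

τ = 0.0179 s

Closed-loop transfer function: T(s) = K_p·G_p(s)/(1 + K_p·G_p(s)) = 43.01/(s + 13 + 43.01) = 43.01/(s + 56.01).
Time constant τ = 1/56.01 = 0.0179 s.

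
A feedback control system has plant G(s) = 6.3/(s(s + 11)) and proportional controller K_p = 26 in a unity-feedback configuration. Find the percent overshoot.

22.4%

From 1 + K_pG(s) = 0: s² + 11s + 163.8 = 0 ⇒ ω_n = 12.8, ζ = 0.4297.
%OS = 100·exp(−πζ/√(1−ζ²)) = 100·exp(−π·0.4297/√0.8153) = 22.4%.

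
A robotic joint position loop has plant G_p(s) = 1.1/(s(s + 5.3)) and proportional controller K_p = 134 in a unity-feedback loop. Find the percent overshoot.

49.5%

The closed-loop denominator s² + 5.3s + 147.4 gives ω_n = √147.4 = 12.14 and ζ = 5.3/(2ω_n) = 0.2183.
%OS = 100·exp(−πζ/√(1−ζ²)) = 100·exp(−π·0.2183/√0.9524) = 49.5%.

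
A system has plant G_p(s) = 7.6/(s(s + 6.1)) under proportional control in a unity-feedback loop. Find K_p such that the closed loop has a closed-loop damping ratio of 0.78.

Closed-loop characteristic equation: s² + 6.1s + K_p·7.6 = 0.
So ω_n = √(7.6K_p) and 2ζω_n = 6.1, giving ζ = 6.1/(2√(7.6K_p)).
Setting ζ = 0.78: √(7.6K_p) = 6.1/(2·0.78) = 3.91, so K_p = 15.29/7.6 = 2.01.

K_p = 2.01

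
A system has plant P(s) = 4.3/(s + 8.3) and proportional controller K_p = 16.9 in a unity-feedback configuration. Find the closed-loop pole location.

Closed-loop transfer function: T(s) = K_p·P(s)/(1 + K_p·P(s)) = 72.67/(s + 8.3 + 72.67) = 72.67/(s + 80.97).
The closed-loop pole is at s = −80.97.

s = -80.97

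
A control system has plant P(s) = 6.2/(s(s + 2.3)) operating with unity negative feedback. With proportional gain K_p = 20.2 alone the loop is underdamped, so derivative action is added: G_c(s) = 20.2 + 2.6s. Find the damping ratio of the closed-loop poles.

ζ = 0.823

Forward path: (20.2 + 2.6s)·6.2/(s(s+2.3)). The closed-loop characteristic equation is s² + (2.3 + 6.2·2.6)s + 6.2·20.2 = 0.
That is s² + 18.42s + 125.2 = 0, so ω_n = 11.19 rad/s and ζ = 18.42/(2·11.19) = 0.823.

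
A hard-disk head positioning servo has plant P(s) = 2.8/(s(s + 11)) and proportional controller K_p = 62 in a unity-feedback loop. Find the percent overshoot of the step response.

23.6%

Closed-loop characteristic equation: s² + 11s + 173.6 = 0, so ω_n = 13.18 rad/s and ζ = 11/(2·13.18) = 0.4174.
%OS = 100·exp(−πζ/√(1−ζ²)) = 100·exp(−π·0.4174/√0.8257) = 23.6%.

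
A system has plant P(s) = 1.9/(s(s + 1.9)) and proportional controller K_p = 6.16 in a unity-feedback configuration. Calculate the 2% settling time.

The closed-loop denominator s² + 1.9s + 11.7 gives ω_n = √11.7 = 3.421 and ζ = 1.9/(2ω_n) = 0.2777.
2% settling time T_s ≈ 4/(ζω_n) = 4/0.95 = 4.21 s.

T_s ≈ 4.21 s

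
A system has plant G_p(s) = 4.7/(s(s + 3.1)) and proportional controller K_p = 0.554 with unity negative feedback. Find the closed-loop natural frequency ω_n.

ω_n = 1.61 rad/s

With unity feedback the closed-loop characteristic equation is s² + 3.1s + 0.554·4.7 = s² + 3.1s + 2.604 = 0.
Matching s² + 2ζω_n s + ω_n²: ω_n = √2.604 = 1.614 rad/s and 2ζω_n = 3.1, so ζ = 3.1/(2·1.614) = 0.961.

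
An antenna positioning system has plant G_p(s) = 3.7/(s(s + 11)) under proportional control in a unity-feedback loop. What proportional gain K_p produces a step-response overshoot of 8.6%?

K_p = 21.6

From %OS = 100·exp(−πζ/√(1−ζ²)) = 8.6%, ζ = −ln(0.086)/√(π²+ln²(0.086)) = 0.6155.
Characteristic equation s² + 11s + 3.7K_p = 0 gives ζ = 11/(2√(3.7K_p)).
Setting ζ = 0.6155: √(3.7K_p) = 11/(2·0.6155) = 8.936, so K_p = 79.85/3.7 = 21.6.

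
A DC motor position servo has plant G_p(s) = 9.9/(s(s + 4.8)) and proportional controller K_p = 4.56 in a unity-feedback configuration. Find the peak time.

T_p = 0.501 s

Closed-loop characteristic equation: s² + 4.8s + 45.14 = 0, so ω_n = 6.719 rad/s and ζ = 4.8/(2·6.719) = 0.3572.
Damped frequency ω_d = ω_n√(1−ζ²) = 6.276 rad/s, so peak time T_p = π/ω_d = 0.501 s.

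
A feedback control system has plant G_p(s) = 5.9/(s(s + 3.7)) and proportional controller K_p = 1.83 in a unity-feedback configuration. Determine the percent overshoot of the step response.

11.8%

Closed-loop characteristic equation: s² + 3.7s + 10.8 = 0, so ω_n = 3.286 rad/s and ζ = 3.7/(2·3.286) = 0.563.
%OS = 100·exp(−πζ/√(1−ζ²)) = 100·exp(−π·0.563/√0.683) = 11.8%.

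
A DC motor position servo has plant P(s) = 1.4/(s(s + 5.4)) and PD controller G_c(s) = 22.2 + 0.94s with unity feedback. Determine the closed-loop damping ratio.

Forward path: (22.2 + 0.94s)·1.4/(s(s+5.4)). The closed-loop characteristic equation is s² + (5.4 + 1.4·0.94)s + 1.4·22.2 = 0.
That is s² + 6.716s + 31.08 = 0, so ω_n = 5.575 rad/s and ζ = 6.716/(2·5.575) = 0.6023.

ζ = 0.602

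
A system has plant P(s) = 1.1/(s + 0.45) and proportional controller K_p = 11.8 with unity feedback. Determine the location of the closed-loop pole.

Closed-loop transfer function: T(s) = K_p·P(s)/(1 + K_p·P(s)) = 12.98/(s + 0.45 + 12.98) = 12.98/(s + 13.43).
The closed-loop pole is at s = −13.43.

s = -13.43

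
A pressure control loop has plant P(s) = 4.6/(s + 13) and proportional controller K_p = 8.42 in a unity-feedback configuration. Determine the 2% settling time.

Closed-loop transfer function: T(s) = K_p·P(s)/(1 + K_p·P(s)) = 38.73/(s + 13 + 38.73) = 38.73/(s + 51.73).
Time constant τ = 1/51.73 = 0.01933 s, so the 2% settling time is about 4τ = 0.0773 s.

T_s ≈ 0.0773 s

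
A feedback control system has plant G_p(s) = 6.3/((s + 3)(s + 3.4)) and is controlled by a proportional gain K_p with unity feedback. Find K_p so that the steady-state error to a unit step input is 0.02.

The loop is type 0, so e_ss(step) = 1/(1 + K_pos) with K_pos = K_p·G_p(0).
G_p(0) = 0.6176. Require 1/(1 + K_p·0.6176) = 0.02, so 1 + 0.6176·K_p = 50.
K_p = (50 − 1)/0.6176 = 79.3.

K_p = 79.3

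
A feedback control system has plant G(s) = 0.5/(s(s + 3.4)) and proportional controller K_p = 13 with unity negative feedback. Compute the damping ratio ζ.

ζ = 0.667

The closed-loop denominator is s(s+3.4) + 13·0.5 = s² + 3.4s + 6.5.
So ω_n² = 6.5 ⇒ ω_n = 2.55 rad/s, and ζ = 3.4/(2ω_n) = 0.667.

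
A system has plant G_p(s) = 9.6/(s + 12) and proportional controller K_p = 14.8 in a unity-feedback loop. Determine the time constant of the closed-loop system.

τ = 0.00649 s

Closed-loop transfer function: T(s) = K_p·G_p(s)/(1 + K_p·G_p(s)) = 142.1/(s + 12 + 142.1) = 142.1/(s + 154.1).
Time constant τ = 1/154.1 = 0.00649 s.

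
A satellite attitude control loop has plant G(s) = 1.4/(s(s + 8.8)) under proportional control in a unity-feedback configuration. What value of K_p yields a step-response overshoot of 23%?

From %OS = 100·exp(−πζ/√(1−ζ²)) = 23%, ζ = −ln(0.23)/√(π²+ln²(0.23)) = 0.4237.
Characteristic equation s² + 8.8s + 1.4K_p = 0 gives ζ = 8.8/(2√(1.4K_p)).
Setting ζ = 0.4237: √(1.4K_p) = 8.8/(2·0.4237) = 10.38, so K_p = 107.8/1.4 = 77.

K_p = 77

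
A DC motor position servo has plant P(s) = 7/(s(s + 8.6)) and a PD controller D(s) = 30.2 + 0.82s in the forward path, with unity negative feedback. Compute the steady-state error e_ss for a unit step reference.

The open loop D(s)P(s) has a pole at the origin (type 1), so the static position error constant is infinite and e_ss = 1/(1+∞) = 0.

0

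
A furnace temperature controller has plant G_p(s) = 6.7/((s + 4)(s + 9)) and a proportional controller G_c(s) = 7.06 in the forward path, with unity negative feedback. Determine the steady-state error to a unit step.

The loop is type 0. Static position error constant K_pos = G_c(0)·G_p(0) = 7.06·0.1861 = 1.314.
Steady-state error to a unit step: e_ss = 1/(1+K_pos) = 1/2.314 = 0.432.

0.432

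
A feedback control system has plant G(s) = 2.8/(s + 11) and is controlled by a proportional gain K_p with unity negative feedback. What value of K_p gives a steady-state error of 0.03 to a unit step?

The loop is type 0, so e_ss(step) = 1/(1 + K_pos) with K_pos = K_p·G(0).
G(0) = 0.2545. Require 1/(1 + K_p·0.2545) = 0.03, so 1 + 0.2545·K_p = 33.33.
K_p = (33.33 − 1)/0.2545 = 127.

K_p = 127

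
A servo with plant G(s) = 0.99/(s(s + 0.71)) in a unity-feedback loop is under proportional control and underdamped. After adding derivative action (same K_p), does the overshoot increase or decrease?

decrease

The derivative term adds K·K_d to the s-coefficient of the characteristic equation, raising 2ζω_n while ω_n is unchanged; ζ increases, so overshoot decreases.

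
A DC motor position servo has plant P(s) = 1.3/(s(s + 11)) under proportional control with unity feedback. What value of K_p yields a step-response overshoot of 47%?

From %OS = 100·exp(−πζ/√(1−ζ²)) = 47%, ζ = −ln(0.47)/√(π²+ln²(0.47)) = 0.2337.
Characteristic equation s² + 11s + 1.3K_p = 0 gives ζ = 11/(2√(1.3K_p)).
Setting ζ = 0.2337: √(1.3K_p) = 11/(2·0.2337) = 23.54, so K_p = 554/1.3 = 426.

K_p = 426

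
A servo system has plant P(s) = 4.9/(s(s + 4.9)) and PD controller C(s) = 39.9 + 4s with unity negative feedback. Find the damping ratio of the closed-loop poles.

ζ = 0.876

Forward path: (39.9 + 4s)·4.9/(s(s+4.9)). The closed-loop characteristic equation is s² + (4.9 + 4.9·4)s + 4.9·39.9 = 0.
That is s² + 24.5s + 195.5 = 0, so ω_n = 13.98 rad/s and ζ = 24.5/(2·13.98) = 0.8761.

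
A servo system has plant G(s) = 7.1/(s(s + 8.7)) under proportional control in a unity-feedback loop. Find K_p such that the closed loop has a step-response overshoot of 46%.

From %OS = 100·exp(−πζ/√(1−ζ²)) = 46%, ζ = −ln(0.46)/√(π²+ln²(0.46)) = 0.24.
Characteristic equation s² + 8.7s + 7.1K_p = 0 gives ζ = 8.7/(2√(7.1K_p)).
Setting ζ = 0.24: √(7.1K_p) = 8.7/(2·0.24) = 18.13, so K_p = 328.6/7.1 = 46.3.

K_p = 46.3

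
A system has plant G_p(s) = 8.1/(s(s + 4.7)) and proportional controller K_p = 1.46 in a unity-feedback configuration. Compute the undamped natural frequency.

The closed-loop denominator is s(s+4.7) + 1.46·8.1 = s² + 4.7s + 11.83.
So ω_n² = 11.83 ⇒ ω_n = 3.439 rad/s, and ζ = 4.7/(2ω_n) = 0.683.

ω_n = 3.44 rad/s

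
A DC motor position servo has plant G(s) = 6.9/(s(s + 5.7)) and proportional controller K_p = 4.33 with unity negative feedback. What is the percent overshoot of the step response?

14.7%

Closed-loop characteristic equation: s² + 5.7s + 29.88 = 0, so ω_n = 5.466 rad/s and ζ = 5.7/(2·5.466) = 0.5214.
%OS = 100·exp(−πζ/√(1−ζ²)) = 100·exp(−π·0.5214/√0.7281) = 14.7%.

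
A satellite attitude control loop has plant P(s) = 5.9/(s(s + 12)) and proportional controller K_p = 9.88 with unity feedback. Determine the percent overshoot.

1.85%

The closed-loop denominator s² + 12s + 58.29 gives ω_n = √58.29 = 7.635 and ζ = 12/(2ω_n) = 0.7859.
%OS = 100·exp(−πζ/√(1−ζ²)) = 100·exp(−π·0.7859/√0.3824) = 1.85%.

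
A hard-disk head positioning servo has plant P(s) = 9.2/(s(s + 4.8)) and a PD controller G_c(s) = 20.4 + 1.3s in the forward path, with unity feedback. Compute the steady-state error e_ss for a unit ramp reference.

The loop has one pole at the origin (type 1). Velocity error constant K_v = lim_{s→0} s·G_c(s)P(s) = 20.4·9.2/4.8 = 39.1.
Steady-state error to a unit ramp: e_ss = 1/K_v = 0.0256.

0.0256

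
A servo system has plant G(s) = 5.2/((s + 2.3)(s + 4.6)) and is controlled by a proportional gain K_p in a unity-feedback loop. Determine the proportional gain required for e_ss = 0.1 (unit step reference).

K_p = 18.3

Steady-state error for a unit step on this type-0 loop is 1/(1 + K_p·G(0)).
G(0) = 0.4915. Require 1/(1 + K_p·0.4915) = 0.1, so 1 + 0.4915·K_p = 10.
K_p = (10 − 1)/0.4915 = 18.3.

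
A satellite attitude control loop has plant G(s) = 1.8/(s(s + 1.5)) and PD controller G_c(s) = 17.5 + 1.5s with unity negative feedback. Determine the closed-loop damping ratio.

Forward path: (17.5 + 1.5s)·1.8/(s(s+1.5)). The closed-loop characteristic equation is s² + (1.5 + 1.8·1.5)s + 1.8·17.5 = 0.
That is s² + 4.2s + 31.5 = 0, so ω_n = 5.612 rad/s and ζ = 4.2/(2·5.612) = 0.3742.

ζ = 0.374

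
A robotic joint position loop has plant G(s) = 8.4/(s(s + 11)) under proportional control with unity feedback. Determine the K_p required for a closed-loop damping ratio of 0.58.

Closed-loop characteristic equation: s² + 11s + K_p·8.4 = 0.
So ω_n = √(8.4K_p) and 2ζω_n = 11, giving ζ = 11/(2√(8.4K_p)).
Setting ζ = 0.58: √(8.4K_p) = 11/(2·0.58) = 9.483, so K_p = 89.92/8.4 = 10.7.

K_p = 10.7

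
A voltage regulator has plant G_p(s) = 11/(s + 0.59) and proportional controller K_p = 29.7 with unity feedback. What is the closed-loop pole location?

s = -327.3

Closed-loop transfer function: T(s) = K_p·G_p(s)/(1 + K_p·G_p(s)) = 326.7/(s + 0.59 + 326.7) = 326.7/(s + 327.3).
The closed-loop pole is at s = −327.3.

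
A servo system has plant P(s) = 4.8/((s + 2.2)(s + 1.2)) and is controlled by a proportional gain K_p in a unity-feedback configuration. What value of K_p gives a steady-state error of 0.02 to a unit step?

For a type-0 loop with proportional control, e_ss = 1/(1 + K_p·P(0)).
P(0) = 1.818. Require 1/(1 + K_p·1.818) = 0.02, so 1 + 1.818·K_p = 50.
K_p = (50 − 1)/1.818 = 26.9.

K_p = 26.9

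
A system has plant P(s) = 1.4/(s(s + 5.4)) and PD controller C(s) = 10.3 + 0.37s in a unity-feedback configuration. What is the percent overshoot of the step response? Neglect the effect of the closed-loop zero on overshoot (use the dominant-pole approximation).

Forward path: (10.3 + 0.37s)·1.4/(s(s+5.4)). The closed-loop characteristic equation is s² + (5.4 + 1.4·0.37)s + 1.4·10.3 = 0.
That is s² + 5.918s + 14.42 = 0, so ω_n = 3.797 rad/s and ζ = 5.918/(2·3.797) = 0.7792.
%OS = 100·exp(−πζ/√(1−ζ²)) = 2.01%.

2.01%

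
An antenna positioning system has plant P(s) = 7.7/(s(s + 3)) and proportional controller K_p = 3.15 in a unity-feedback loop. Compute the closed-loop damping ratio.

ζ = 0.305

With unity feedback the closed-loop characteristic equation is s² + 3s + 3.15·7.7 = s² + 3s + 24.25 = 0.
Matching s² + 2ζω_n s + ω_n²: ω_n = √24.25 = 4.925 rad/s and 2ζω_n = 3, so ζ = 3/(2·4.925) = 0.305.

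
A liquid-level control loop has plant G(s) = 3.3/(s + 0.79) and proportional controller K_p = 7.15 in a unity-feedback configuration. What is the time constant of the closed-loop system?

τ = 0.041 s

Closed-loop transfer function: T(s) = K_p·G(s)/(1 + K_p·G(s)) = 23.59/(s + 0.79 + 23.59) = 23.59/(s + 24.38).
Time constant τ = 1/24.38 = 0.041 s.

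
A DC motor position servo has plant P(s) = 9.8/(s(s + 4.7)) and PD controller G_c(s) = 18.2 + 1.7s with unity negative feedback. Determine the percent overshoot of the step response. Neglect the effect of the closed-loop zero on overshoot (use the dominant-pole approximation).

1.52%

Forward path: (18.2 + 1.7s)·9.8/(s(s+4.7)). The closed-loop characteristic equation is s² + (4.7 + 9.8·1.7)s + 9.8·18.2 = 0.
That is s² + 21.36s + 178.4 = 0, so ω_n = 13.36 rad/s and ζ = 21.36/(2·13.36) = 0.7997.
%OS = 100·exp(−πζ/√(1−ζ²)) = 1.52%.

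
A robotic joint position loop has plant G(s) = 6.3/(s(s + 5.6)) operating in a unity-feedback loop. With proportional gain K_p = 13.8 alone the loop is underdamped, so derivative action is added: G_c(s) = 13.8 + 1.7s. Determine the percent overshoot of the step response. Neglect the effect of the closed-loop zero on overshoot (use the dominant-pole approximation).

Forward path: (13.8 + 1.7s)·6.3/(s(s+5.6)). The closed-loop characteristic equation is s² + (5.6 + 6.3·1.7)s + 6.3·13.8 = 0.
That is s² + 16.31s + 86.94 = 0, so ω_n = 9.324 rad/s and ζ = 16.31/(2·9.324) = 0.8746.
%OS = 100·exp(−πζ/√(1−ζ²)) = 0.346%.

0.346%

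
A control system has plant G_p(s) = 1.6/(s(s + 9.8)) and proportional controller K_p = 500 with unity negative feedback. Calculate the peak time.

T_p = 0.113 s

From 1 + K_pG_p(s) = 0: s² + 9.8s + 800 = 0 ⇒ ω_n = 28.28, ζ = 0.1732.
Damped frequency ω_d = ω_n√(1−ζ²) = 27.86 rad/s, so peak time T_p = π/ω_d = 0.113 s.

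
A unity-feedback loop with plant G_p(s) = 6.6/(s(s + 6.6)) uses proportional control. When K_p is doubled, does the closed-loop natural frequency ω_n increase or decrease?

increase

ω_n = √(6.6·K_p), which grows with K_p.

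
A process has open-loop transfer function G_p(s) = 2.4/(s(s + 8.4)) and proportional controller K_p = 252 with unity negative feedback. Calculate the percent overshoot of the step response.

Closed-loop characteristic equation: s² + 8.4s + 604.8 = 0, so ω_n = 24.59 rad/s and ζ = 8.4/(2·24.59) = 0.1708.
%OS = 100·exp(−πζ/√(1−ζ²)) = 100·exp(−π·0.1708/√0.9708) = 58%.

58%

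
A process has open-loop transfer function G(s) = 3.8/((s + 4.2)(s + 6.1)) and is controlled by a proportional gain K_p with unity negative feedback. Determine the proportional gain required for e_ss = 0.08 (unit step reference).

K_p = 77.5

The loop is type 0, so e_ss(step) = 1/(1 + K_pos) with K_pos = K_p·G(0).
G(0) = 0.1483. Require 1/(1 + K_p·0.1483) = 0.08, so 1 + 0.1483·K_p = 12.5.
K_p = (12.5 − 1)/0.1483 = 77.5.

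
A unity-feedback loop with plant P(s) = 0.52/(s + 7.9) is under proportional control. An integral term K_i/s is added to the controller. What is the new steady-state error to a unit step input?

Adding integral action puts a pole at s = 0 in the forward path, raising the system type to 1; a type-1 loop has zero steady-state error to a step.

0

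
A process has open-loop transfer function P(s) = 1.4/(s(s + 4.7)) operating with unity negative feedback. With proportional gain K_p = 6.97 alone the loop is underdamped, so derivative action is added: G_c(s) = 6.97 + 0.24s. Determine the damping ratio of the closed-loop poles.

ζ = 0.806

Forward path: (6.97 + 0.24s)·1.4/(s(s+4.7)). The closed-loop characteristic equation is s² + (4.7 + 1.4·0.24)s + 1.4·6.97 = 0.
That is s² + 5.036s + 9.758 = 0, so ω_n = 3.124 rad/s and ζ = 5.036/(2·3.124) = 0.8061.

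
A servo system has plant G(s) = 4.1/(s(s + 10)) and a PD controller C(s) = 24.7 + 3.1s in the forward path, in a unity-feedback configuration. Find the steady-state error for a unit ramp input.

0.0987

The loop has one pole at the origin (type 1). Velocity error constant K_v = lim_{s→0} s·C(s)G(s) = 24.7·4.1/10 = 10.13.
Steady-state error to a unit ramp: e_ss = 1/K_v = 0.0987.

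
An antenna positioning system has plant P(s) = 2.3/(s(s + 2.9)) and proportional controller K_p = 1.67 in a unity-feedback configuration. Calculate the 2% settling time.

The closed-loop denominator s² + 2.9s + 3.841 gives ω_n = √3.841 = 1.96 and ζ = 2.9/(2ω_n) = 0.7399.
2% settling time T_s ≈ 4/(ζω_n) = 4/1.45 = 2.76 s.

T_s ≈ 2.76 s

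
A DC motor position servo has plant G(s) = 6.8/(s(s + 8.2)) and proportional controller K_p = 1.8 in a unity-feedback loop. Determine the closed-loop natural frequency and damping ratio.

The closed-loop denominator is s(s+8.2) + 1.8·6.8 = s² + 8.2s + 12.24.
Matching s² + 2ζω_n s + ω_n²: ω_n = √12.24 = 3.499 rad/s and 2ζω_n = 8.2, so ζ = 8.2/(2·3.499) = 1.17.

ω_n = 3.5 rad/s, ζ = 1.17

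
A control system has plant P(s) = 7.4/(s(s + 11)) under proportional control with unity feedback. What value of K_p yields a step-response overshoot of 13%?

From %OS = 100·exp(−πζ/√(1−ζ²)) = 13%, ζ = −ln(0.13)/√(π²+ln²(0.13)) = 0.5446.
Characteristic equation s² + 11s + 7.4K_p = 0 gives ζ = 11/(2√(7.4K_p)).
Setting ζ = 0.5446: √(7.4K_p) = 11/(2·0.5446) = 10.1, so K_p = 102/7.4 = 13.8.

K_p = 13.8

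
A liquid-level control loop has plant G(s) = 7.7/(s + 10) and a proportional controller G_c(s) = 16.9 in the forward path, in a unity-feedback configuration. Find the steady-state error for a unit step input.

0.0714

The loop is type 0. Static position error constant K_pos = G_c(0)·G(0) = 16.9·0.77 = 13.01.
Steady-state error to a unit step: e_ss = 1/(1+K_pos) = 1/14.01 = 0.0714.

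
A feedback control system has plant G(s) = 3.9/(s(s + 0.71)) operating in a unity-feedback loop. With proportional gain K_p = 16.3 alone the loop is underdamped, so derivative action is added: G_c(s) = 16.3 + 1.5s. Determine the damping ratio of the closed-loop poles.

ζ = 0.411

Forward path: (16.3 + 1.5s)·3.9/(s(s+0.71)). The closed-loop characteristic equation is s² + (0.71 + 3.9·1.5)s + 3.9·16.3 = 0.
That is s² + 6.56s + 63.57 = 0, so ω_n = 7.973 rad/s and ζ = 6.56/(2·7.973) = 0.4114.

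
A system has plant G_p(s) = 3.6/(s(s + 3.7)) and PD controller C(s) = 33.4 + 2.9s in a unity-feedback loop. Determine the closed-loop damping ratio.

ζ = 0.645

Forward path: (33.4 + 2.9s)·3.6/(s(s+3.7)). The closed-loop characteristic equation is s² + (3.7 + 3.6·2.9)s + 3.6·33.4 = 0.
That is s² + 14.14s + 120.2 = 0, so ω_n = 10.97 rad/s and ζ = 14.14/(2·10.97) = 0.6448.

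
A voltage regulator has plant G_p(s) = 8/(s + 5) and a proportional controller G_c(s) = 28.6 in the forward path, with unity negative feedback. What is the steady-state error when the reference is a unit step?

The loop is type 0. Static position error constant K_pos = G_c(0)·G_p(0) = 28.6·1.6 = 45.76.
Steady-state error to a unit step: e_ss = 1/(1+K_pos) = 1/46.76 = 0.0214.

0.0214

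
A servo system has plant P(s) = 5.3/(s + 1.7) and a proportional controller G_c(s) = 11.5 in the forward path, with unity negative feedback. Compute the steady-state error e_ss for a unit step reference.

The loop is type 0. Static position error constant K_pos = G_c(0)·P(0) = 11.5·3.118 = 35.85.
Steady-state error to a unit step: e_ss = 1/(1+K_pos) = 1/36.85 = 0.0271.

0.0271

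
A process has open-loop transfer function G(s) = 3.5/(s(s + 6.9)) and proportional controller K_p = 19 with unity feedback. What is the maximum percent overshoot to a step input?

23.1%

The closed-loop denominator s² + 6.9s + 66.5 gives ω_n = √66.5 = 8.155 and ζ = 6.9/(2ω_n) = 0.4231.
%OS = 100·exp(−πζ/√(1−ζ²)) = 100·exp(−π·0.4231/√0.821) = 23.1%.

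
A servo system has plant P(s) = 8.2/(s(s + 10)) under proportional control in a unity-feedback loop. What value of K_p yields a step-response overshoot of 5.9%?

K_p = 6.81

From %OS = 100·exp(−πζ/√(1−ζ²)) = 5.9%, ζ = −ln(0.059)/√(π²+ln²(0.059)) = 0.6693.
Characteristic equation s² + 10s + 8.2K_p = 0 gives ζ = 10/(2√(8.2K_p)).
Setting ζ = 0.6693: √(8.2K_p) = 10/(2·0.6693) = 7.47, so K_p = 55.8/8.2 = 6.81.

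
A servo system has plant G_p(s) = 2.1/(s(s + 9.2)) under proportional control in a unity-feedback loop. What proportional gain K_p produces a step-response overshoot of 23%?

From %OS = 100·exp(−πζ/√(1−ζ²)) = 23%, ζ = −ln(0.23)/√(π²+ln²(0.23)) = 0.4237.
Characteristic equation s² + 9.2s + 2.1K_p = 0 gives ζ = 9.2/(2√(2.1K_p)).
Setting ζ = 0.4237: √(2.1K_p) = 9.2/(2·0.4237) = 10.86, so K_p = 117.8/2.1 = 56.1.

K_p = 56.1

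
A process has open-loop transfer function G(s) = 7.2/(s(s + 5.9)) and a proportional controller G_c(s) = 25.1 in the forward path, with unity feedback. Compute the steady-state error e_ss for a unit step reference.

0

The open loop G_c(s)G(s) has a pole at the origin (type 1), so the static position error constant is infinite and e_ss = 1/(1+∞) = 0.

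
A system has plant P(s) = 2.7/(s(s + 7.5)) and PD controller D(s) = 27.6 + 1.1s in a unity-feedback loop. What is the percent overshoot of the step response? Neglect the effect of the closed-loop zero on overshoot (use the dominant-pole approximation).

Forward path: (27.6 + 1.1s)·2.7/(s(s+7.5)). The closed-loop characteristic equation is s² + (7.5 + 2.7·1.1)s + 2.7·27.6 = 0.
That is s² + 10.47s + 74.52 = 0, so ω_n = 8.632 rad/s and ζ = 10.47/(2·8.632) = 0.6064.
%OS = 100·exp(−πζ/√(1−ζ²)) = 9.11%.

9.11%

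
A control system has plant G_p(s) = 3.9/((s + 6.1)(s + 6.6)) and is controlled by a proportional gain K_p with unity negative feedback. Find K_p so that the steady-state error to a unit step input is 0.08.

K_p = 119

Steady-state error for a unit step on this type-0 loop is 1/(1 + K_p·G_p(0)).
G_p(0) = 0.09687. Require 1/(1 + K_p·0.09687) = 0.08, so 1 + 0.09687·K_p = 12.5.
K_p = (12.5 − 1)/0.09687 = 119.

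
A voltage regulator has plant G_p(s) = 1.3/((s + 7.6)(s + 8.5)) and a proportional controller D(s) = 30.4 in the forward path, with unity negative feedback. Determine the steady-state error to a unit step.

The loop is type 0. Static position error constant K_pos = D(0)·G_p(0) = 30.4·0.02012 = 0.6118.
Steady-state error to a unit step: e_ss = 1/(1+K_pos) = 1/1.612 = 0.62.

0.62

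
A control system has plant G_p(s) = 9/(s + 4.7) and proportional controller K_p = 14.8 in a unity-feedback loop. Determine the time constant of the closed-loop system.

τ = 0.00725 s

Closed-loop transfer function: T(s) = K_p·G_p(s)/(1 + K_p·G_p(s)) = 133.2/(s + 4.7 + 133.2) = 133.2/(s + 137.9).
Time constant τ = 1/137.9 = 0.00725 s.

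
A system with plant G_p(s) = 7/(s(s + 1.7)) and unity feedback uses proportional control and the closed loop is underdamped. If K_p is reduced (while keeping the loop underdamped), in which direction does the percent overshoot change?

decrease

ζ = 1.7/(2√(7K_p)) rises as K_p falls; higher damping means less overshoot.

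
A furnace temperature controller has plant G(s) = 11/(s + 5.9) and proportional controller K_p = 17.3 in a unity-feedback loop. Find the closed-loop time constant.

τ = 0.0051 s

Closed-loop transfer function: T(s) = K_p·G(s)/(1 + K_p·G(s)) = 190.3/(s + 5.9 + 190.3) = 190.3/(s + 196.2).
Time constant τ = 1/196.2 = 0.0051 s.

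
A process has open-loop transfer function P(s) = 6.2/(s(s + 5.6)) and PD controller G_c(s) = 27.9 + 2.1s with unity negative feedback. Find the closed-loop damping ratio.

ζ = 0.708

Forward path: (27.9 + 2.1s)·6.2/(s(s+5.6)). The closed-loop characteristic equation is s² + (5.6 + 6.2·2.1)s + 6.2·27.9 = 0.
That is s² + 18.62s + 173 = 0, so ω_n = 13.15 rad/s and ζ = 18.62/(2·13.15) = 0.7079.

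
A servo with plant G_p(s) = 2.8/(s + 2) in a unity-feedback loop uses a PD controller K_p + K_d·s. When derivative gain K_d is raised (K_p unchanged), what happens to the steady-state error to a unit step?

K_d affects only the transient (the s-coefficient); the DC loop gain, and hence e_ss, depends only on K_p.

unchanged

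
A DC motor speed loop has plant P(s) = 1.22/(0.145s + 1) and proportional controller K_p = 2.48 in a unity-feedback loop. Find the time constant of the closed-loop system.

Closed loop: T(s) = K_p·P/(1+K_p·P) = 3.026/(0.145s + 1 + 3.026), with pole at s = −(1 + 3.026)/0.145 = −27.76.
Closed-loop time constant τ = 1/27.76 = 0.036 s.

τ = 0.036 s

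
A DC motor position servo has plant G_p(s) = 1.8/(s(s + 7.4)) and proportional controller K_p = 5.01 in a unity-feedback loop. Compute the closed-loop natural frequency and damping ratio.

ω_n = 3 rad/s, ζ = 1.23

With unity feedback the closed-loop characteristic equation is s² + 7.4s + 5.01·1.8 = s² + 7.4s + 9.018 = 0.
Matching s² + 2ζω_n s + ω_n²: ω_n = √9.018 = 3.003 rad/s and 2ζω_n = 7.4, so ζ = 7.4/(2·3.003) = 1.23.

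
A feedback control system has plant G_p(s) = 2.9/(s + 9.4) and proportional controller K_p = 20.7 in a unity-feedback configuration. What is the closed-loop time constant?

τ = 0.0144 s

Closed-loop transfer function: T(s) = K_p·G_p(s)/(1 + K_p·G_p(s)) = 60.03/(s + 9.4 + 60.03) = 60.03/(s + 69.43).
Time constant τ = 1/69.43 = 0.0144 s.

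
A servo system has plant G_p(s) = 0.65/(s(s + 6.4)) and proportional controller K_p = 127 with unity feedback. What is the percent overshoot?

Closed-loop characteristic equation: s² + 6.4s + 82.55 = 0, so ω_n = 9.086 rad/s and ζ = 6.4/(2·9.086) = 0.3522.
%OS = 100·exp(−πζ/√(1−ζ²)) = 100·exp(−π·0.3522/√0.876) = 30.7%.

30.7%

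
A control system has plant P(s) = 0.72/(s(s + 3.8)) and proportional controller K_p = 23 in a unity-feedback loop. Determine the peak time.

T_p = 0.873 s

The closed-loop denominator s² + 3.8s + 16.56 gives ω_n = √16.56 = 4.069 and ζ = 3.8/(2ω_n) = 0.4669.
Damped frequency ω_d = ω_n√(1−ζ²) = 3.599 rad/s, so peak time T_p = π/ω_d = 0.873 s.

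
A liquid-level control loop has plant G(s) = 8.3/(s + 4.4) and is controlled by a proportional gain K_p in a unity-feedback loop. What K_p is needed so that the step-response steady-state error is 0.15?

For a type-0 loop with proportional control, e_ss = 1/(1 + K_p·G(0)).
G(0) = 1.886. Require 1/(1 + K_p·1.886) = 0.15, so 1 + 1.886·K_p = 6.667.
K_p = (6.667 − 1)/1.886 = 3.

K_p = 3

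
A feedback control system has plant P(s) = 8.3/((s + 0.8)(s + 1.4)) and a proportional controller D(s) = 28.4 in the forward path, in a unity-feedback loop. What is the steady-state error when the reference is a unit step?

The loop is type 0. Static position error constant K_pos = D(0)·P(0) = 28.4·7.411 = 210.5.
Steady-state error to a unit step: e_ss = 1/(1+K_pos) = 1/211.5 = 0.00473.

0.00473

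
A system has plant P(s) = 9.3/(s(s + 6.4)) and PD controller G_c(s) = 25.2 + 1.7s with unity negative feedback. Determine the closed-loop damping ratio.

ζ = 0.725

Forward path: (25.2 + 1.7s)·9.3/(s(s+6.4)). The closed-loop characteristic equation is s² + (6.4 + 9.3·1.7)s + 9.3·25.2 = 0.
That is s² + 22.21s + 234.4 = 0, so ω_n = 15.31 rad/s and ζ = 22.21/(2·15.31) = 0.7254.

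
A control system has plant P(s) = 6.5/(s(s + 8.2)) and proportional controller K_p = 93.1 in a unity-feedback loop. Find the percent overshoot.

58.8%

Closed-loop characteristic equation: s² + 8.2s + 605.1 = 0, so ω_n = 24.6 rad/s and ζ = 8.2/(2·24.6) = 0.1667.
%OS = 100·exp(−πζ/√(1−ζ²)) = 100·exp(−π·0.1667/√0.9722) = 58.8%.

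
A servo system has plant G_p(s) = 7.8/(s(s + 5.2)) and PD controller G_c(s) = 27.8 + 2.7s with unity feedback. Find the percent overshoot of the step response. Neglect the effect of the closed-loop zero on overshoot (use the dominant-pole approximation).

0.206%

Forward path: (27.8 + 2.7s)·7.8/(s(s+5.2)). The closed-loop characteristic equation is s² + (5.2 + 7.8·2.7)s + 7.8·27.8 = 0.
That is s² + 26.26s + 216.8 = 0, so ω_n = 14.73 rad/s and ζ = 26.26/(2·14.73) = 0.8917.
%OS = 100·exp(−πζ/√(1−ζ²)) = 0.206%.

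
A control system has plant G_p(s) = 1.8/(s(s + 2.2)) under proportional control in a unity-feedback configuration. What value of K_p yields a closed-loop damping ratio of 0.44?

Closed-loop characteristic equation: s² + 2.2s + K_p·1.8 = 0.
So ω_n = √(1.8K_p) and 2ζω_n = 2.2, giving ζ = 2.2/(2√(1.8K_p)).
Setting ζ = 0.44: √(1.8K_p) = 2.2/(2·0.44) = 2.5, so K_p = 6.25/1.8 = 3.47.

K_p = 3.47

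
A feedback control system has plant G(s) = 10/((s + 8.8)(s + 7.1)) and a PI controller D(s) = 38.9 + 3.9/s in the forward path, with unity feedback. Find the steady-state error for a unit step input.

0

The open loop D(s)G(s) has a pole at the origin (type 1), so the static position error constant is infinite and e_ss = 1/(1+∞) = 0.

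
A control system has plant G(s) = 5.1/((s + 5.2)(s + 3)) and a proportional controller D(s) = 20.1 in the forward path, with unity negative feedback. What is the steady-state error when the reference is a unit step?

The loop is type 0. Static position error constant K_pos = D(0)·G(0) = 20.1·0.3269 = 6.571.
Steady-state error to a unit step: e_ss = 1/(1+K_pos) = 1/7.571 = 0.132.

0.132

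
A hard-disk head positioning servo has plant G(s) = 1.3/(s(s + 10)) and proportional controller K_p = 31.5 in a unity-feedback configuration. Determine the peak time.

Closed-loop characteristic equation: s² + 10s + 40.95 = 0, so ω_n = 6.399 rad/s and ζ = 10/(2·6.399) = 0.7813.
Damped frequency ω_d = ω_n√(1−ζ²) = 3.994 rad/s, so peak time T_p = π/ω_d = 0.787 s.

T_p = 0.787 s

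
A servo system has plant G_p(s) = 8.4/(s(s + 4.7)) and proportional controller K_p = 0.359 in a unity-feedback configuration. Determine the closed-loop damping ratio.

ζ = 1.35

1 + K_p·G_p(s) = 0 gives s² + 4.7s + 3.016 = 0.
So ω_n² = 3.016 ⇒ ω_n = 1.737 rad/s, and ζ = 4.7/(2ω_n) = 1.35.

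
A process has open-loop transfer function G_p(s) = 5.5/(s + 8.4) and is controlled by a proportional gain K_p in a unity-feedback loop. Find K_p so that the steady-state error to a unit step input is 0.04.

Steady-state error for a unit step on this type-0 loop is 1/(1 + K_p·G_p(0)).
G_p(0) = 0.6548. Require 1/(1 + K_p·0.6548) = 0.04, so 1 + 0.6548·K_p = 25.
K_p = (25 − 1)/0.6548 = 36.7.

K_p = 36.7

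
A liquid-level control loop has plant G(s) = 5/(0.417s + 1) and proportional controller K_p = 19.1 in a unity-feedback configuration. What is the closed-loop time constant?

τ = 0.00432 s

Closed loop: T(s) = K_p·G/(1+K_p·G) = 95.5/(0.417s + 1 + 95.5), with pole at s = −(1 + 95.5)/0.417 = −231.4.
Closed-loop time constant τ = 1/231.4 = 0.00432 s.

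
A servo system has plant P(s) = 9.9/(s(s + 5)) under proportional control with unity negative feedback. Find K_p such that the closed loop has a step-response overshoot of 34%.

From %OS = 100·exp(−πζ/√(1−ζ²)) = 34%, ζ = −ln(0.34)/√(π²+ln²(0.34)) = 0.3248.
Characteristic equation s² + 5s + 9.9K_p = 0 gives ζ = 5/(2√(9.9K_p)).
Setting ζ = 0.3248: √(9.9K_p) = 5/(2·0.3248) = 7.698, so K_p = 59.25/9.9 = 5.99.

K_p = 5.99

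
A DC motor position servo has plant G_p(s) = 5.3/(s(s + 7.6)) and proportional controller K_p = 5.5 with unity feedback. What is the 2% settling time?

T_s ≈ 1.05 s

Closed-loop characteristic equation: s² + 7.6s + 29.15 = 0, so ω_n = 5.399 rad/s and ζ = 7.6/(2·5.399) = 0.7038.
2% settling time T_s ≈ 4/(ζω_n) = 4/3.8 = 1.05 s.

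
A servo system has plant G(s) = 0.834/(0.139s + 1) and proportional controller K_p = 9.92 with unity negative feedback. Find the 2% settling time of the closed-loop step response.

T_s ≈ 0.06 s

Closed loop: T(s) = K_p·G/(1+K_p·G) = 8.273/(0.139s + 1 + 8.273), with pole at s = −(1 + 8.273)/0.139 = −66.71.
τ = 1/66.71 = 0.01499 s, so 2% settling time ≈ 4τ = 0.06 s.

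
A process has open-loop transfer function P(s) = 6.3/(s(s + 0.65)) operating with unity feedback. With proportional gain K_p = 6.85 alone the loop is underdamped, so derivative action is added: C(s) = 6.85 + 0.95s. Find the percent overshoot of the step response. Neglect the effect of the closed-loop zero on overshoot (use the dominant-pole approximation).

15.9%

Forward path: (6.85 + 0.95s)·6.3/(s(s+0.65)). The closed-loop characteristic equation is s² + (0.65 + 6.3·0.95)s + 6.3·6.85 = 0.
That is s² + 6.635s + 43.15 = 0, so ω_n = 6.569 rad/s and ζ = 6.635/(2·6.569) = 0.505.
%OS = 100·exp(−πζ/√(1−ζ²)) = 15.9%.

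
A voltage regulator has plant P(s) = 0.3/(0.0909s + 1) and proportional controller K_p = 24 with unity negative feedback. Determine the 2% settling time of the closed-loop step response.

T_s ≈ 0.0443 s

Closed loop: T(s) = K_p·P/(1+K_p·P) = 7.2/(0.0909s + 1 + 7.2), with pole at s = −(1 + 7.2)/0.0909 = −90.21.
τ = 1/90.21 = 0.01109 s, so 2% settling time ≈ 4τ = 0.0443 s.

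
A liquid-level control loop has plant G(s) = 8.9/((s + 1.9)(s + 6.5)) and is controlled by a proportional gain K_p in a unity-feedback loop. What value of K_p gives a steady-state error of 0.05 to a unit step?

K_p = 26.4

Steady-state error for a unit step on this type-0 loop is 1/(1 + K_p·G(0)).
G(0) = 0.7206. Require 1/(1 + K_p·0.7206) = 0.05, so 1 + 0.7206·K_p = 20.
K_p = (20 − 1)/0.7206 = 26.4.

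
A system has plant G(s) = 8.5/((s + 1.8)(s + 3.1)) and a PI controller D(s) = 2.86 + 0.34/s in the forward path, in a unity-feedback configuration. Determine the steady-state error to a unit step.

The open loop D(s)G(s) has a pole at the origin (type 1), so the static position error constant is infinite and e_ss = 1/(1+∞) = 0.

0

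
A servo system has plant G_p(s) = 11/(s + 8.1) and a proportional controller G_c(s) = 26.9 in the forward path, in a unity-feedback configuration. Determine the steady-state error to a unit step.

0.0266

The loop is type 0. Static position error constant K_pos = G_c(0)·G_p(0) = 26.9·1.358 = 36.53.
Steady-state error to a unit step: e_ss = 1/(1+K_pos) = 1/37.53 = 0.0266.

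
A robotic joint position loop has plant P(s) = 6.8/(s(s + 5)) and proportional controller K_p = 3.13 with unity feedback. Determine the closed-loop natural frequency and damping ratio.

With unity feedback the closed-loop characteristic equation is s² + 5s + 3.13·6.8 = s² + 5s + 21.28 = 0.
Matching s² + 2ζω_n s + ω_n²: ω_n = √21.28 = 4.613 rad/s and 2ζω_n = 5, so ζ = 5/(2·4.613) = 0.542.

ω_n = 4.61 rad/s, ζ = 0.542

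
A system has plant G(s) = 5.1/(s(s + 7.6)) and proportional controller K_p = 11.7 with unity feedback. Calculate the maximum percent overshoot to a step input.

From 1 + K_pG(s) = 0: s² + 7.6s + 59.67 = 0 ⇒ ω_n = 7.725, ζ = 0.4919.
%OS = 100·exp(−πζ/√(1−ζ²)) = 100·exp(−π·0.4919/√0.758) = 16.9%.

16.9%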